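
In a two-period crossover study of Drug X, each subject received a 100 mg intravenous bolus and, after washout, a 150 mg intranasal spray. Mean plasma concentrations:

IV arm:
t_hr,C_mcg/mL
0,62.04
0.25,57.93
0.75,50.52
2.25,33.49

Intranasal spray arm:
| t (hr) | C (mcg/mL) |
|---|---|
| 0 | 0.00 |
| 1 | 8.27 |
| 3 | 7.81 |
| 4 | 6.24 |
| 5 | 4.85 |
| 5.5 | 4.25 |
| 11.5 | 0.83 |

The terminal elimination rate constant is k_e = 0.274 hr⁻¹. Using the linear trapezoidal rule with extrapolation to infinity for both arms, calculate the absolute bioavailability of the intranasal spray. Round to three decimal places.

Trapezoidal AUC_0→2.25 (IV):
  [0→0.25]: (62.04+57.93)/2 × 0.25 = 14.99625
  [0.25→0.75]: (57.93+50.52)/2 × 0.5 = 27.1125
  [0.75→2.25]: (50.52+33.49)/2 × 1.5 = 63.0075
  Sum = 105.11625 mcg/mL·hr
IV tail: 33.49/0.274 = 122.226; AUC_iv,0→∞ = 105.11625 + 122.226 = 227.34225 mcg/mL·hr
Trapezoidal AUC_0→11.5 (intranasal spray):
  [0→1]: (0.00+8.27)/2 × 1 = 4.135
  [1→3]: (8.27+7.81)/2 × 2 = 16.08
  [3→4]: (7.81+6.24)/2 × 1 = 7.025
  [4→5]: (6.24+4.85)/2 × 1 = 5.545
  [5→5.5]: (4.85+4.25)/2 × 0.5 = 2.275
  [5.5→11.5]: (4.25+0.83)/2 × 6 = 15.24
  Sum = 50.3 mcg/mL·hr
intranasal spray tail: 0.83/0.274 = 3.029; AUC_ev,0→∞ = 50.3 + 3.029 = 53.329 mcg/mL·hr
F = (AUC_ev/D_ev)/(AUC_iv/D_iv) = (53.329/150)/(227.34225/100) = 0.355527/2.2734225 = 0.1564

F = 0.156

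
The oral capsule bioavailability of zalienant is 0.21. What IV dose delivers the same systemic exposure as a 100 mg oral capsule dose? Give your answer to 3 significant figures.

D_iv = 21.0 mg

Systemic exposure from an extravascular dose = F × D_ev, so the equivalent IV dose is F × D_ev.
D_iv = F × D_ev = 0.21 × 100 = 21 mg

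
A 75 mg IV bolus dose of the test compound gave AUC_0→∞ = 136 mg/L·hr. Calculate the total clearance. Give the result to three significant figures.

CL = 0.551 L/hr

CL = Dose_iv / AUC_0→∞
   = 75 / 136 = 0.551471 L/hr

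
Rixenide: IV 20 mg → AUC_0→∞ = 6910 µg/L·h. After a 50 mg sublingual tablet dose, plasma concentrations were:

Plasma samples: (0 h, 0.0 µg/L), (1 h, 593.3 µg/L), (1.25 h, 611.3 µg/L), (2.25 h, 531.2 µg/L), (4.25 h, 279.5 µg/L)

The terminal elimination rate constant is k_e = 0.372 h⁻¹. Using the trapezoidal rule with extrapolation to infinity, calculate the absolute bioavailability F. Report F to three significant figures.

F = 0.149

Trapezoidal AUC_0→4.25 (sublingual tablet):
  [0→1]: (0.0+593.3)/2 × 1 = 296.65
  [1→1.25]: (593.3+611.3)/2 × 0.25 = 150.575
  [1.25→2.25]: (611.3+531.2)/2 × 1 = 571.25
  [2.25→4.25]: (531.2+279.5)/2 × 2 = 810.7
  Sum = 1829.175 µg/L·h
Tail: C_last/k_e = 279.5/0.372 = 751.344
AUC_0→∞ (sublingual tablet) = 1829.175 + 751.344 = 2580.519 µg/L·h
F = (AUC_ev/D_ev)/(AUC_iv/D_iv) = (2580.519/50)/(6910/20) = 51.61038/345.5 = 0.1494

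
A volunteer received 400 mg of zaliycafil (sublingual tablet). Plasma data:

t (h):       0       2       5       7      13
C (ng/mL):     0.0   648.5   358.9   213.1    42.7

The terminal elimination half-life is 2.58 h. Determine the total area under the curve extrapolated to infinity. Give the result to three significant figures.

Trapezoidal AUC_0→13:
  [0→2]: (0.0+648.5)/2 × 2 = 648.5
  [2→5]: (648.5+358.9)/2 × 3 = 1511.1
  [5→7]: (358.9+213.1)/2 × 2 = 572.0
  [7→13]: (213.1+42.7)/2 × 6 = 767.4
  Sum = 3499.0 ng/mL·h
k_e = ln2 / t½ = 0.693147 / 2.58 = 0.2687 h^-1
Extrapolated tail: C_last / k_e = 42.7 / 0.2687 = 158.913
AUC_0→∞ = 3499.0 + 158.913 = 3657.913 ng/mL·h

AUC = 3660 ng/mL·h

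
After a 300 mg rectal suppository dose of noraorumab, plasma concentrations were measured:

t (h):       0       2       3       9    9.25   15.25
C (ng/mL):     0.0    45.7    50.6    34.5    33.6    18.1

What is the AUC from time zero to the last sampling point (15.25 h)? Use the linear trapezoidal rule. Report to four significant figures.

Trapezoidal AUC_0→15.25:
  [0→2]: (0.0+45.7)/2 × 2 = 45.7
  [2→3]: (45.7+50.6)/2 × 1 = 48.15
  [3→9]: (50.6+34.5)/2 × 6 = 255.3
  [9→9.25]: (34.5+33.6)/2 × 0.25 = 8.5125
  [9.25→15.25]: (33.6+18.1)/2 × 6 = 155.1
  Sum = 512.7625 ng/mL·h

AUC = 512.8 ng/mL·h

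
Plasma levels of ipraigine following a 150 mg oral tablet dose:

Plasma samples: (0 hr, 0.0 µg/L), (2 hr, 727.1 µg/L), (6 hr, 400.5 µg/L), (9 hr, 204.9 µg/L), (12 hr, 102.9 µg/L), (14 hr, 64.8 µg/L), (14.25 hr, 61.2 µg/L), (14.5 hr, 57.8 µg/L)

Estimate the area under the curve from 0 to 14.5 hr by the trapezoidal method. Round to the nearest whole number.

AUC = 4550 µg/L·hr

Trapezoidal AUC_0→14.5:
  [0→2]: (0.0+727.1)/2 × 2 = 727.1
  [2→6]: (727.1+400.5)/2 × 4 = 2255.2
  [6→9]: (400.5+204.9)/2 × 3 = 908.1
  [9→12]: (204.9+102.9)/2 × 3 = 461.7
  [12→14]: (102.9+64.8)/2 × 2 = 167.7
  [14→14.25]: (64.8+61.2)/2 × 0.25 = 15.75
  [14.25→14.5]: (61.2+57.8)/2 × 0.25 = 14.875
  Sum = 4550.425 µg/L·hr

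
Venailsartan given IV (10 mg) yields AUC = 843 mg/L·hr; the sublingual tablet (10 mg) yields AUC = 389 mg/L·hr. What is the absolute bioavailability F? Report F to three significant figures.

F = (AUC_ev / D_ev) / (AUC_iv / D_iv)
  = (389/10) / (843/10)
  = 38.9 / 84.3 = 0.4614

F = 0.461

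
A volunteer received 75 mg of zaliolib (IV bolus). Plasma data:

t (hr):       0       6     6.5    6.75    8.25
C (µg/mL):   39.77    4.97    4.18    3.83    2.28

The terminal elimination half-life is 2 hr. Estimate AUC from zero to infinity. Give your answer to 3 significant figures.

AUC = 149 µg/mL·hr

Trapezoidal AUC_0→8.25:
  [0→6]: (39.77+4.97)/2 × 6 = 134.22
  [6→6.5]: (4.97+4.18)/2 × 0.5 = 2.2875
  [6.5→6.75]: (4.18+3.83)/2 × 0.25 = 1.00125
  [6.75→8.25]: (3.83+2.28)/2 × 1.5 = 4.5825
  Sum = 142.09125 µg/mL·hr
k_e = ln2 / t½ = 0.693147 / 2 = 0.3466 hr^-1
Extrapolated tail: C_last / k_e = 2.28 / 0.3466 = 6.578
AUC_0→∞ = 142.09125 + 6.578 = 148.66925 µg/mL·hr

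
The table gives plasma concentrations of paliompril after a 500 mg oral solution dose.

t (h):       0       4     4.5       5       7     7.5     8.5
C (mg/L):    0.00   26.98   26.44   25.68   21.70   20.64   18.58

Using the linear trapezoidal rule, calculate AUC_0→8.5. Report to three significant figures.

Trapezoidal AUC_0→8.5:
  [0→4]: (0.00+26.98)/2 × 4 = 53.96
  [4→4.5]: (26.98+26.44)/2 × 0.5 = 13.355
  [4.5→5]: (26.44+25.68)/2 × 0.5 = 13.03
  [5→7]: (25.68+21.70)/2 × 2 = 47.38
  [7→7.5]: (21.70+20.64)/2 × 0.5 = 10.585
  [7.5→8.5]: (20.64+18.58)/2 × 1 = 19.61
  Sum = 157.92 mg/L·h

AUC = 158 mg/L·h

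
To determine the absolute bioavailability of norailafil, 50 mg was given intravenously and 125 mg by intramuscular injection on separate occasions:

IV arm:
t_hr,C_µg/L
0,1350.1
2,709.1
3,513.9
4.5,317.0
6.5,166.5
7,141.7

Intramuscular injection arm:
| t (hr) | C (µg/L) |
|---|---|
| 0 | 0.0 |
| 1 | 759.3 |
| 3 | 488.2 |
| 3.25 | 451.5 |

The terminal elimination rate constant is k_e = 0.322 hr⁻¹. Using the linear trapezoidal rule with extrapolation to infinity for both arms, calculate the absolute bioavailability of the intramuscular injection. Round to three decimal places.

F = 0.293

Trapezoidal AUC_0→7 (IV):
  [0→2]: (1350.1+709.1)/2 × 2 = 2059.2
  [2→3]: (709.1+513.9)/2 × 1 = 611.5
  [3→4.5]: (513.9+317.0)/2 × 1.5 = 623.175
  [4.5→6.5]: (317.0+166.5)/2 × 2 = 483.5
  [6.5→7]: (166.5+141.7)/2 × 0.5 = 77.05
  Sum = 3854.425 µg/L·hr
IV tail: 141.7/0.322 = 440.062; AUC_iv,0→∞ = 3854.425 + 440.062 = 4294.487 µg/L·hr
Trapezoidal AUC_0→3.25 (intramuscular injection):
  [0→1]: (0.0+759.3)/2 × 1 = 379.65
  [1→3]: (759.3+488.2)/2 × 2 = 1247.5
  [3→3.25]: (488.2+451.5)/2 × 0.25 = 117.4625
  Sum = 1744.6125 µg/L·hr
intramuscular injection tail: 451.5/0.322 = 1402.174; AUC_ev,0→∞ = 1744.6125 + 1402.174 = 3146.7865 µg/L·hr
F = (AUC_ev/D_ev)/(AUC_iv/D_iv) = (3146.7865/125)/(4294.487/50) = 25.174292/85.88974 = 0.2931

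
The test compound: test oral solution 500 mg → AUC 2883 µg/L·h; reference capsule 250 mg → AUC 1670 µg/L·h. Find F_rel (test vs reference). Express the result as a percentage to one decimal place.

F_rel = 86.3%

F_rel = (AUC_test/D_test) / (AUC_ref/D_ref)
      = (2883/500) / (1670/250)
      = 5.766 / 6.68 = 0.8632 = 86.32%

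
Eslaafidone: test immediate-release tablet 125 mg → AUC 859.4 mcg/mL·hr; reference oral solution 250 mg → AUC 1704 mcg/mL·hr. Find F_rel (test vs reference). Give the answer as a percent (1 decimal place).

F_rel = (AUC_test/D_test) / (AUC_ref/D_ref)
      = (859.4/125) / (1704/250)
      = 6.8752 / 6.816 = 1.0087 = 100.87%

F_rel = 100.9%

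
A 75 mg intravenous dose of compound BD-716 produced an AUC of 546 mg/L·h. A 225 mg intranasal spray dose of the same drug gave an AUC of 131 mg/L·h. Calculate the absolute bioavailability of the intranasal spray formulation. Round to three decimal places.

F = 0.080

F = (AUC_ev / D_ev) / (AUC_iv / D_iv)
  = (131/225) / (546/75)
  = 0.582222 / 7.28 = 0.0800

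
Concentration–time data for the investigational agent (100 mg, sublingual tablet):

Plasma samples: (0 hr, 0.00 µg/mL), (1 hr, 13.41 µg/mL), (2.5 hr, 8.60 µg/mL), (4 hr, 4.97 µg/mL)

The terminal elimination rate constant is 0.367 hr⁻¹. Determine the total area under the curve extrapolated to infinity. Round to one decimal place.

Trapezoidal AUC_0→4:
  [0→1]: (0.00+13.41)/2 × 1 = 6.705
  [1→2.5]: (13.41+8.60)/2 × 1.5 = 16.5075
  [2.5→4]: (8.60+4.97)/2 × 1.5 = 10.1775
  Sum = 33.39 µg/mL·hr
Extrapolated tail: C_last / k_e = 4.97 / 0.367 = 13.542
AUC_0→∞ = 33.39 + 13.542 = 46.932 µg/mL·hr

AUC = 46.9 µg/mL·hr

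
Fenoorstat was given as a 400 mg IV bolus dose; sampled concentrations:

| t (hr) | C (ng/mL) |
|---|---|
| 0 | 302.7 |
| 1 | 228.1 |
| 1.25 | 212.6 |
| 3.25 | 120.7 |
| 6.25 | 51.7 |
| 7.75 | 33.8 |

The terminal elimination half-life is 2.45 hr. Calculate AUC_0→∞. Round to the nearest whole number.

Trapezoidal AUC_0→7.75:
  [0→1]: (302.7+228.1)/2 × 1 = 265.4
  [1→1.25]: (228.1+212.6)/2 × 0.25 = 55.0875
  [1.25→3.25]: (212.6+120.7)/2 × 2 = 333.3
  [3.25→6.25]: (120.7+51.7)/2 × 3 = 258.6
  [6.25→7.75]: (51.7+33.8)/2 × 1.5 = 64.125
  Sum = 976.5125 ng/mL·hr
k_e = ln2 / t½ = 0.693147 / 2.45 = 0.2829 hr^-1
Extrapolated tail: C_last / k_e = 33.8 / 0.2829 = 119.477
AUC_0→∞ = 976.5125 + 119.477 = 1095.9895 ng/mL·hr

AUC = 1096 ng/mL·hr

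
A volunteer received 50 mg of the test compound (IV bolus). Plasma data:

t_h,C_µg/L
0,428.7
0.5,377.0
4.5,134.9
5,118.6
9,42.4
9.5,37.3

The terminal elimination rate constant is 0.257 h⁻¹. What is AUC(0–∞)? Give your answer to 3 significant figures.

Trapezoidal AUC_0→9.5:
  [0→0.5]: (428.7+377.0)/2 × 0.5 = 201.425
  [0.5→4.5]: (377.0+134.9)/2 × 4 = 1023.8
  [4.5→5]: (134.9+118.6)/2 × 0.5 = 63.375
  [5→9]: (118.6+42.4)/2 × 4 = 322.0
  [9→9.5]: (42.4+37.3)/2 × 0.5 = 19.925
  Sum = 1630.525 µg/L·h
Extrapolated tail: C_last / k_e = 37.3 / 0.257 = 145.136
AUC_0→∞ = 1630.525 + 145.136 = 1775.661 µg/L·h

AUC = 1780 µg/L·h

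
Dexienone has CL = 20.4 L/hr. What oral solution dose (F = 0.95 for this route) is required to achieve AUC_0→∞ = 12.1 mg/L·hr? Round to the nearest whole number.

Dose = CL × AUC_0→∞ / F
     = 20.4 × 12.1 / 0.95 = 259.832 mg

Dose = 260 mg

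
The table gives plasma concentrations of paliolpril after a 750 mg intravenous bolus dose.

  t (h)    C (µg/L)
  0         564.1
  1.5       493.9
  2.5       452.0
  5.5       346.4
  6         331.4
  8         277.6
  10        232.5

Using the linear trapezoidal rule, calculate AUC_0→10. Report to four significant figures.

Trapezoidal AUC_0→10:
  [0→1.5]: (564.1+493.9)/2 × 1.5 = 793.5
  [1.5→2.5]: (493.9+452.0)/2 × 1 = 472.95
  [2.5→5.5]: (452.0+346.4)/2 × 3 = 1197.6
  [5.5→6]: (346.4+331.4)/2 × 0.5 = 169.45
  [6→8]: (331.4+277.6)/2 × 2 = 609.0
  [8→10]: (277.6+232.5)/2 × 2 = 510.1
  Sum = 3752.6 µg/L·h

AUC = 3753 µg/L·h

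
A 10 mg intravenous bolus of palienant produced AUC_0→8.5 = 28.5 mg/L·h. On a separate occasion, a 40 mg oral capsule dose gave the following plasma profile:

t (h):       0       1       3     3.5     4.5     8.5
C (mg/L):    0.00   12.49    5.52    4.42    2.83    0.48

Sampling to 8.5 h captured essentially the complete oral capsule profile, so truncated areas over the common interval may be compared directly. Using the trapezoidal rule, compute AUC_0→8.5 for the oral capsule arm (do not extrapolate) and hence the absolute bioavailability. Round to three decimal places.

Trapezoidal AUC_0→8.5 (oral capsule):
  [0→1]: (0.00+12.49)/2 × 1 = 6.245
  [1→3]: (12.49+5.52)/2 × 2 = 18.01
  [3→3.5]: (5.52+4.42)/2 × 0.5 = 2.485
  [3.5→4.5]: (4.42+2.83)/2 × 1 = 3.625
  [4.5→8.5]: (2.83+0.48)/2 × 4 = 6.62
  Sum = 36.985 mg/L·h
F = (AUC_ev/D_ev)/(AUC_iv/D_iv) = (36.985/40)/(28.5/10) = 0.924625/2.85 = 0.3244

F = 0.324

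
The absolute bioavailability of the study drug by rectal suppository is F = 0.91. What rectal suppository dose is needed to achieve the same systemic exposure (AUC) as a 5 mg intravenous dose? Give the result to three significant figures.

For equal systemic exposure: F × D_ev = D_iv
D_ev = D_iv / F = 5 / 0.91 = 5.49451 mg

D_rectal = 5.49 mg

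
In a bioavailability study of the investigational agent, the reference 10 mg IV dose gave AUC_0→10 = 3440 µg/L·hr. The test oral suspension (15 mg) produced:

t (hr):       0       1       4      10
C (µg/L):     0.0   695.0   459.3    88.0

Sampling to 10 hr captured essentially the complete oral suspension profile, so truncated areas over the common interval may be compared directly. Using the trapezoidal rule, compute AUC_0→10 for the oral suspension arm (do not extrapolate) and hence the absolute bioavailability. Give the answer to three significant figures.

F = 0.721

Trapezoidal AUC_0→10 (oral suspension):
  [0→1]: (0.0+695.0)/2 × 1 = 347.5
  [1→4]: (695.0+459.3)/2 × 3 = 1731.45
  [4→10]: (459.3+88.0)/2 × 6 = 1641.9
  Sum = 3720.85 µg/L·hr
F = (AUC_ev/D_ev)/(AUC_iv/D_iv) = (3720.85/15)/(3440/10) = 248.057/344 = 0.7211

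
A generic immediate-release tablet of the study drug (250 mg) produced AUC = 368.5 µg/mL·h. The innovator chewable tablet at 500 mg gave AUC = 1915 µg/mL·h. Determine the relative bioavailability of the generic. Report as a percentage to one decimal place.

F_rel = 38.5%

F_rel = (AUC_test/D_test) / (AUC_ref/D_ref)
      = (368.5/250) / (1915/500)
      = 1.474 / 3.83 = 0.3849 = 38.49%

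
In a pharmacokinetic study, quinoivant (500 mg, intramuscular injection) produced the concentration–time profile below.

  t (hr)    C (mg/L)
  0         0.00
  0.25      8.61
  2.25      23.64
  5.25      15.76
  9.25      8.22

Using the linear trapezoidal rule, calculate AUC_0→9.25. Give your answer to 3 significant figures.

Trapezoidal AUC_0→9.25:
  [0→0.25]: (0.00+8.61)/2 × 0.25 = 1.07625
  [0.25→2.25]: (8.61+23.64)/2 × 2 = 32.25
  [2.25→5.25]: (23.64+15.76)/2 × 3 = 59.1
  [5.25→9.25]: (15.76+8.22)/2 × 4 = 47.96
  Sum = 140.38625 mg/L·hr

AUC = 140 mg/L·hr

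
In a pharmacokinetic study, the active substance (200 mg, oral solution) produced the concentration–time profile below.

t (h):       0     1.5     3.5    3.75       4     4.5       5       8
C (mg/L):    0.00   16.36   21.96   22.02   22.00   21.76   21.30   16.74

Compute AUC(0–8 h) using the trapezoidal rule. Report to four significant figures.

AUC = 140.4 mg/L·h

Trapezoidal AUC_0→8:
  [0→1.5]: (0.00+16.36)/2 × 1.5 = 12.27
  [1.5→3.5]: (16.36+21.96)/2 × 2 = 38.32
  [3.5→3.75]: (21.96+22.02)/2 × 0.25 = 5.4975
  [3.75→4]: (22.02+22.00)/2 × 0.25 = 5.5025
  [4→4.5]: (22.00+21.76)/2 × 0.5 = 10.94
  [4.5→5]: (21.76+21.30)/2 × 0.5 = 10.765
  [5→8]: (21.30+16.74)/2 × 3 = 57.06
  Sum = 140.355 mg/L·h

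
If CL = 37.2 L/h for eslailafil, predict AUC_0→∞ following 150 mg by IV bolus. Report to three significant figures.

AUC_0→∞ = Dose_iv / CL
        = 150 / 37.2 = 4.03226 mg/L·h

AUC = 4.03 mg/L·h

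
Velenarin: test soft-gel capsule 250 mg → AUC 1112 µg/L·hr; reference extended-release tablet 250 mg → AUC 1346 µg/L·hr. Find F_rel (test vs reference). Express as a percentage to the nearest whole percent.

F_rel = 83%

F_rel = (AUC_test/D_test) / (AUC_ref/D_ref)
      = (1112/250) / (1346/250)
      = 4.448 / 5.384 = 0.8262 = 82.62%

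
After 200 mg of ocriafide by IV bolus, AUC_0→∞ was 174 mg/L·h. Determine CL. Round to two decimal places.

CL = 1.15 L/h

CL = Dose_iv / AUC_0→∞
   = 200 / 174 = 1.14943 L/h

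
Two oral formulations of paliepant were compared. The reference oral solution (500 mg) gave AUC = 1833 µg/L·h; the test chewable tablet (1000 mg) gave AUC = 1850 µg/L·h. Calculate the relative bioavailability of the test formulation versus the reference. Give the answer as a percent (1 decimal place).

F_rel = 50.5%

F_rel = (AUC_test/D_test) / (AUC_ref/D_ref)
      = (1850/1000) / (1833/500)
      = 1.85 / 3.666 = 0.5046 = 50.46%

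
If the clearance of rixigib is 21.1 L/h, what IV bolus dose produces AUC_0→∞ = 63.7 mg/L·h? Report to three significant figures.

Dose_iv = CL × AUC_0→∞
     = 21.1 × 63.7 = 1344.07 mg

Dose = 1340 mg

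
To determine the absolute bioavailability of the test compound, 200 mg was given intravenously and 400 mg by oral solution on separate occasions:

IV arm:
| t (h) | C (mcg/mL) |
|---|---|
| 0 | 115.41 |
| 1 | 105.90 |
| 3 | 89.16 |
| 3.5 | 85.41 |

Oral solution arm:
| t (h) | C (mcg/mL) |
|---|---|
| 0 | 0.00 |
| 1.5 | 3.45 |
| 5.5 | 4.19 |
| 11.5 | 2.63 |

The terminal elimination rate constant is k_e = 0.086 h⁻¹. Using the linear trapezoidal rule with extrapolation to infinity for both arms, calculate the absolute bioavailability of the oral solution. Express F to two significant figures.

F = 0.026

Trapezoidal AUC_0→3.5 (IV):
  [0→1]: (115.41+105.90)/2 × 1 = 110.655
  [1→3]: (105.90+89.16)/2 × 2 = 195.06
  [3→3.5]: (89.16+85.41)/2 × 0.5 = 43.6425
  Sum = 349.3575 mcg/mL·h
IV tail: 85.41/0.086 = 993.140; AUC_iv,0→∞ = 349.3575 + 993.140 = 1342.4975 mcg/mL·h
Trapezoidal AUC_0→11.5 (oral solution):
  [0→1.5]: (0.00+3.45)/2 × 1.5 = 2.5875
  [1.5→5.5]: (3.45+4.19)/2 × 4 = 15.28
  [5.5→11.5]: (4.19+2.63)/2 × 6 = 20.46
  Sum = 38.3275 mcg/mL·h
oral solution tail: 2.63/0.086 = 30.581; AUC_ev,0→∞ = 38.3275 + 30.581 = 68.9085 mcg/mL·h
F = (AUC_ev/D_ev)/(AUC_iv/D_iv) = (68.9085/400)/(1342.4975/200) = 0.17227125/6.7124875 = 0.0257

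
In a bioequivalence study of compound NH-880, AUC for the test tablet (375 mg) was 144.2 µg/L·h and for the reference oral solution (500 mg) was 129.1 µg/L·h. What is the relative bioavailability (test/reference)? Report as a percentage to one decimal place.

F_rel = 148.9%

F_rel = (AUC_test/D_test) / (AUC_ref/D_ref)
      = (144.2/375) / (129.1/500)
      = 0.384533 / 0.2582 = 1.4893 = 148.93%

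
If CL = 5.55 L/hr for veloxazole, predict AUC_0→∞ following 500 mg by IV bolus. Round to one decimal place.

AUC = 90.1 mg/L·hr

AUC_0→∞ = Dose_iv / CL
        = 500 / 5.55 = 90.0901 mg/L·hr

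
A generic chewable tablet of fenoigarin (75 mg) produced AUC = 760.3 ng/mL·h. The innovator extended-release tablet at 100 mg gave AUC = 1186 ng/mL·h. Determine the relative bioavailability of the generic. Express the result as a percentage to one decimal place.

F_rel = (AUC_test/D_test) / (AUC_ref/D_ref)
      = (760.3/75) / (1186/100)
      = 10.1373 / 11.86 = 0.8547 = 85.47%

F_rel = 85.5%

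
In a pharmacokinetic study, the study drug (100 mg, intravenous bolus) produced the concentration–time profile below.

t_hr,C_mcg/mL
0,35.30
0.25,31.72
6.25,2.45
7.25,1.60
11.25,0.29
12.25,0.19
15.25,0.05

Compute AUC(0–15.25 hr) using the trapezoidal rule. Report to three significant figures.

AUC = 117 mcg/mL·hr

Trapezoidal AUC_0→15.25:
  [0→0.25]: (35.30+31.72)/2 × 0.25 = 8.3775
  [0.25→6.25]: (31.72+2.45)/2 × 6 = 102.51
  [6.25→7.25]: (2.45+1.60)/2 × 1 = 2.025
  [7.25→11.25]: (1.60+0.29)/2 × 4 = 3.78
  [11.25→12.25]: (0.29+0.19)/2 × 1 = 0.24
  [12.25→15.25]: (0.19+0.05)/2 × 3 = 0.36
  Sum = 117.2925 mcg/mL·hr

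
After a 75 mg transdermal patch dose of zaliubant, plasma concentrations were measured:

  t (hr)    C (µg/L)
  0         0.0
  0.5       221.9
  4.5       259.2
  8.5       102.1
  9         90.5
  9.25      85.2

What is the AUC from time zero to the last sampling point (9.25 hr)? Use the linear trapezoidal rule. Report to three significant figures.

Trapezoidal AUC_0→9.25:
  [0→0.5]: (0.0+221.9)/2 × 0.5 = 55.475
  [0.5→4.5]: (221.9+259.2)/2 × 4 = 962.2
  [4.5→8.5]: (259.2+102.1)/2 × 4 = 722.6
  [8.5→9]: (102.1+90.5)/2 × 0.5 = 48.15
  [9→9.25]: (90.5+85.2)/2 × 0.25 = 21.9625
  Sum = 1810.3875 µg/L·hr

AUC = 1810 µg/L·hr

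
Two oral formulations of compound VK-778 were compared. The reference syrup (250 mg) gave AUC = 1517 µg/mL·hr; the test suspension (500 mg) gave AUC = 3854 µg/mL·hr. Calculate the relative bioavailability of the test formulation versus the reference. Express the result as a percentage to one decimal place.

F_rel = 127.0%

F_rel = (AUC_test/D_test) / (AUC_ref/D_ref)
      = (3854/500) / (1517/250)
      = 7.708 / 6.068 = 1.2703 = 127.03%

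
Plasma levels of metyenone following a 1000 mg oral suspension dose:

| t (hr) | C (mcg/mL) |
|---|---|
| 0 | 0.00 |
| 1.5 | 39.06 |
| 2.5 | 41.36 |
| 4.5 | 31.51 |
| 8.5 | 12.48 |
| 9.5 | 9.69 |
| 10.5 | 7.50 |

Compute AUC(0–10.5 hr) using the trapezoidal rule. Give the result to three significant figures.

Trapezoidal AUC_0→10.5:
  [0→1.5]: (0.00+39.06)/2 × 1.5 = 29.295
  [1.5→2.5]: (39.06+41.36)/2 × 1 = 40.21
  [2.5→4.5]: (41.36+31.51)/2 × 2 = 72.87
  [4.5→8.5]: (31.51+12.48)/2 × 4 = 87.98
  [8.5→9.5]: (12.48+9.69)/2 × 1 = 11.085
  [9.5→10.5]: (9.69+7.50)/2 × 1 = 8.595
  Sum = 250.035 mcg/mL·hr

AUC = 250 mcg/mL·hr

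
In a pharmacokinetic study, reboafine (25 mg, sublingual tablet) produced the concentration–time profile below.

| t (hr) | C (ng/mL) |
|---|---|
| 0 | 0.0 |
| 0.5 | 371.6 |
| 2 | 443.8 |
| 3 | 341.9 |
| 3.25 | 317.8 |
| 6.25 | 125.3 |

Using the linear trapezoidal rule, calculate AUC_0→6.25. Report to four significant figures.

Trapezoidal AUC_0→6.25:
  [0→0.5]: (0.0+371.6)/2 × 0.5 = 92.9
  [0.5→2]: (371.6+443.8)/2 × 1.5 = 611.55
  [2→3]: (443.8+341.9)/2 × 1 = 392.85
  [3→3.25]: (341.9+317.8)/2 × 0.25 = 82.4625
  [3.25→6.25]: (317.8+125.3)/2 × 3 = 664.65
  Sum = 1844.4125 ng/mL·hr

AUC = 1844 ng/mL·hr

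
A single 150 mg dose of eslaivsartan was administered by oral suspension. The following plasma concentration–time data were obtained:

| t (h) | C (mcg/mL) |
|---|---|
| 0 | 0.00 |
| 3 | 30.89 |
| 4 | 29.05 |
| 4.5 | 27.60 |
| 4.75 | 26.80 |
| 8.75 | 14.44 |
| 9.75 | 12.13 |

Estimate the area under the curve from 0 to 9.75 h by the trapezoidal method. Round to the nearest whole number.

AUC = 193 mcg/mL·h

Trapezoidal AUC_0→9.75:
  [0→3]: (0.00+30.89)/2 × 3 = 46.335
  [3→4]: (30.89+29.05)/2 × 1 = 29.97
  [4→4.5]: (29.05+27.60)/2 × 0.5 = 14.1625
  [4.5→4.75]: (27.60+26.80)/2 × 0.25 = 6.8
  [4.75→8.75]: (26.80+14.44)/2 × 4 = 82.48
  [8.75→9.75]: (14.44+12.13)/2 × 1 = 13.285
  Sum = 193.0325 mcg/mL·h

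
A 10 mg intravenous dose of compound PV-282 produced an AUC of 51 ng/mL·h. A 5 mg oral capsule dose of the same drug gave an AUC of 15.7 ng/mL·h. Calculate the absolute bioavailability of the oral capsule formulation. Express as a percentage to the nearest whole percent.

F = (AUC_ev / D_ev) / (AUC_iv / D_iv)
  = (15.7/5) / (51/10)
  = 3.14 / 5.1 = 0.6157
  = 61.57%

F = 62%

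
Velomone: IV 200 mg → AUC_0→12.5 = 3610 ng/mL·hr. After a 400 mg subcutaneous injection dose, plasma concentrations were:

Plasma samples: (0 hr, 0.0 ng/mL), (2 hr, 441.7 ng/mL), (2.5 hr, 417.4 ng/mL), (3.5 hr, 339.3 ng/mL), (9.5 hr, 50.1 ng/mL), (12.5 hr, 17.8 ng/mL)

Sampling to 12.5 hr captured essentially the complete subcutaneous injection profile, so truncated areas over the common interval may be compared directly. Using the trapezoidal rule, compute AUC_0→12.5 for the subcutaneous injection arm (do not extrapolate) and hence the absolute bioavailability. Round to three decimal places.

F = 0.319

Trapezoidal AUC_0→12.5 (subcutaneous injection):
  [0→2]: (0.0+441.7)/2 × 2 = 441.7
  [2→2.5]: (441.7+417.4)/2 × 0.5 = 214.775
  [2.5→3.5]: (417.4+339.3)/2 × 1 = 378.35
  [3.5→9.5]: (339.3+50.1)/2 × 6 = 1168.2
  [9.5→12.5]: (50.1+17.8)/2 × 3 = 101.85
  Sum = 2304.875 ng/mL·hr
F = (AUC_ev/D_ev)/(AUC_iv/D_iv) = (2304.875/400)/(3610/200) = 5.7621875/18.05 = 0.3192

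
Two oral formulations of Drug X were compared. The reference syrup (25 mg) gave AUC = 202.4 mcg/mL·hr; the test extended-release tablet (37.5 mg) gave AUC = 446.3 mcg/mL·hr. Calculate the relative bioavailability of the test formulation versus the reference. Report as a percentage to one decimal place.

F_rel = 147.0%

F_rel = (AUC_test/D_test) / (AUC_ref/D_ref)
      = (446.3/37.5) / (202.4/25)
      = 11.9013 / 8.096 = 1.4700 = 147.00%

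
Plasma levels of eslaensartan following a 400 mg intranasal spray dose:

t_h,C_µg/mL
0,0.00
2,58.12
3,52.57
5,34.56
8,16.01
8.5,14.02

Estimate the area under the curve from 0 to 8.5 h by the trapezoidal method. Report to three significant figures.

Trapezoidal AUC_0→8.5:
  [0→2]: (0.00+58.12)/2 × 2 = 58.12
  [2→3]: (58.12+52.57)/2 × 1 = 55.345
  [3→5]: (52.57+34.56)/2 × 2 = 87.13
  [5→8]: (34.56+16.01)/2 × 3 = 75.855
  [8→8.5]: (16.01+14.02)/2 × 0.5 = 7.5075
  Sum = 283.9575 µg/mL·h

AUC = 284 µg/mL·h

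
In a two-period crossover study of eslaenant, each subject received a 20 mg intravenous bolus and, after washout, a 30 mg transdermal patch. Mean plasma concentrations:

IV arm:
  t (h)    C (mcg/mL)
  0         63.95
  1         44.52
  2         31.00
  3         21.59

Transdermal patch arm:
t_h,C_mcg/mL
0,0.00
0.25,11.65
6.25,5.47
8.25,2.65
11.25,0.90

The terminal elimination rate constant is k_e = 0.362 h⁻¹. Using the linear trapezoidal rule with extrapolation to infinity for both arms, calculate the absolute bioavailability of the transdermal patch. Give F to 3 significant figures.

Trapezoidal AUC_0→3 (IV):
  [0→1]: (63.95+44.52)/2 × 1 = 54.235
  [1→2]: (44.52+31.00)/2 × 1 = 37.76
  [2→3]: (31.00+21.59)/2 × 1 = 26.295
  Sum = 118.29 mcg/mL·h
IV tail: 21.59/0.362 = 59.641; AUC_iv,0→∞ = 118.29 + 59.641 = 177.931 mcg/mL·h
Trapezoidal AUC_0→11.25 (transdermal patch):
  [0→0.25]: (0.00+11.65)/2 × 0.25 = 1.45625
  [0.25→6.25]: (11.65+5.47)/2 × 6 = 51.36
  [6.25→8.25]: (5.47+2.65)/2 × 2 = 8.12
  [8.25→11.25]: (2.65+0.90)/2 × 3 = 5.325
  Sum = 66.26125 mcg/mL·h
transdermal patch tail: 0.90/0.362 = 2.486; AUC_ev,0→∞ = 66.26125 + 2.486 = 68.74725 mcg/mL·h
F = (AUC_ev/D_ev)/(AUC_iv/D_iv) = (68.74725/30)/(177.931/20) = 2.291575/8.89655 = 0.2576

F = 0.258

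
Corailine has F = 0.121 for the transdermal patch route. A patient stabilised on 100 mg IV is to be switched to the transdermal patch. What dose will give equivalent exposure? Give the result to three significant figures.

For equal systemic exposure: F × D_ev = D_iv
D_ev = D_iv / F = 100 / 0.121 = 826.446 mg

D_transdermal = 826 mg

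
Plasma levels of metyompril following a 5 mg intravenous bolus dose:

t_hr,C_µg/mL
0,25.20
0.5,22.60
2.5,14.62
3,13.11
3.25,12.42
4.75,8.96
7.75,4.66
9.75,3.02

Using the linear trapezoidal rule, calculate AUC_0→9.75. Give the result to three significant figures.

Trapezoidal AUC_0→9.75:
  [0→0.5]: (25.20+22.60)/2 × 0.5 = 11.95
  [0.5→2.5]: (22.60+14.62)/2 × 2 = 37.22
  [2.5→3]: (14.62+13.11)/2 × 0.5 = 6.9325
  [3→3.25]: (13.11+12.42)/2 × 0.25 = 3.19125
  [3.25→4.75]: (12.42+8.96)/2 × 1.5 = 16.035
  [4.75→7.75]: (8.96+4.66)/2 × 3 = 20.43
  [7.75→9.75]: (4.66+3.02)/2 × 2 = 7.68
  Sum = 103.43875 µg/mL·hr

AUC = 103 µg/mL·hr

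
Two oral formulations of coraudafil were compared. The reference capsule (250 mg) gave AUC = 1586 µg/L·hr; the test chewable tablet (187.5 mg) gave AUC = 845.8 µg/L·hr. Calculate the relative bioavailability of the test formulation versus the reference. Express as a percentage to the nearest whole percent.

F_rel = (AUC_test/D_test) / (AUC_ref/D_ref)
      = (845.8/187.5) / (1586/250)
      = 4.51093 / 6.344 = 0.7111 = 71.11%

F_rel = 71%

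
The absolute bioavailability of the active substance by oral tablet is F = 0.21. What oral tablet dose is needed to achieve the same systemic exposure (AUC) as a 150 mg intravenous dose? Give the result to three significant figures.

For equal systemic exposure: F × D_ev = D_iv
D_ev = D_iv / F = 150 / 0.21 = 714.286 mg

D_oral = 714 mg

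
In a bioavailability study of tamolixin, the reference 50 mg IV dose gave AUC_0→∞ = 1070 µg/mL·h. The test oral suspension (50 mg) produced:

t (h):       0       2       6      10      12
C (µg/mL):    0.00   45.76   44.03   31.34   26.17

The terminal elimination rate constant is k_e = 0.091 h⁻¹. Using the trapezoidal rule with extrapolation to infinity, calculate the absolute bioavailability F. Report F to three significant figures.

Trapezoidal AUC_0→12 (oral suspension):
  [0→2]: (0.00+45.76)/2 × 2 = 45.76
  [2→6]: (45.76+44.03)/2 × 4 = 179.58
  [6→10]: (44.03+31.34)/2 × 4 = 150.74
  [10→12]: (31.34+26.17)/2 × 2 = 57.51
  Sum = 433.59 µg/mL·h
Tail: C_last/k_e = 26.17/0.091 = 287.582
AUC_0→∞ (oral suspension) = 433.59 + 287.582 = 721.172 µg/mL·h
F = (AUC_ev/D_ev)/(AUC_iv/D_iv) = (721.172/50)/(1070/50) = 14.42344/21.4 = 0.6740

F = 0.674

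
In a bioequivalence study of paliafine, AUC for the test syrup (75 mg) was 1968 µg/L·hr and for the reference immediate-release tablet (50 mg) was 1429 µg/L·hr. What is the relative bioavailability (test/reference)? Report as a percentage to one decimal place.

F_rel = 91.8%

F_rel = (AUC_test/D_test) / (AUC_ref/D_ref)
      = (1968/75) / (1429/50)
      = 26.24 / 28.58 = 0.9181 = 91.81%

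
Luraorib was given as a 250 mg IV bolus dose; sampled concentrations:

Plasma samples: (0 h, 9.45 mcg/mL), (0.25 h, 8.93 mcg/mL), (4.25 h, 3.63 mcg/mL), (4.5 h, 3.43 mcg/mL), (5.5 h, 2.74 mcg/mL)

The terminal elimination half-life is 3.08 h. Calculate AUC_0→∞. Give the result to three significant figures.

Trapezoidal AUC_0→5.5:
  [0→0.25]: (9.45+8.93)/2 × 0.25 = 2.2975
  [0.25→4.25]: (8.93+3.63)/2 × 4 = 25.12
  [4.25→4.5]: (3.63+3.43)/2 × 0.25 = 0.8825
  [4.5→5.5]: (3.43+2.74)/2 × 1 = 3.085
  Sum = 31.385 mcg/mL·h
k_e = ln2 / t½ = 0.693147 / 3.08 = 0.2250 h^-1
Extrapolated tail: C_last / k_e = 2.74 / 0.225 = 12.178
AUC_0→∞ = 31.385 + 12.178 = 43.563 mcg/mL·h

AUC = 43.6 mcg/mL·h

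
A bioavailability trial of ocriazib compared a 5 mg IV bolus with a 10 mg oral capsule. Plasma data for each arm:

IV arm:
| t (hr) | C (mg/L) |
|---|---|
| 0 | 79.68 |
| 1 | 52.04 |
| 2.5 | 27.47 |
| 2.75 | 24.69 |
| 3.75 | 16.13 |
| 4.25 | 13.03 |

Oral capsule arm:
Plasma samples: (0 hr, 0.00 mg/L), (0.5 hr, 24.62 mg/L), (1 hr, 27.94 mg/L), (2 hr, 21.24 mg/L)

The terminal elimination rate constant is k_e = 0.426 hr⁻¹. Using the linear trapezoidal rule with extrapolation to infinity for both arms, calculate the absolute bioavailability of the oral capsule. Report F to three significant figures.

Trapezoidal AUC_0→4.25 (IV):
  [0→1]: (79.68+52.04)/2 × 1 = 65.86
  [1→2.5]: (52.04+27.47)/2 × 1.5 = 59.6325
  [2.5→2.75]: (27.47+24.69)/2 × 0.25 = 6.52
  [2.75→3.75]: (24.69+16.13)/2 × 1 = 20.41
  [3.75→4.25]: (16.13+13.03)/2 × 0.5 = 7.29
  Sum = 159.7125 mg/L·hr
IV tail: 13.03/0.426 = 30.587; AUC_iv,0→∞ = 159.7125 + 30.587 = 190.2995 mg/L·hr
Trapezoidal AUC_0→2 (oral capsule):
  [0→0.5]: (0.00+24.62)/2 × 0.5 = 6.155
  [0.5→1]: (24.62+27.94)/2 × 0.5 = 13.14
  [1→2]: (27.94+21.24)/2 × 1 = 24.59
  Sum = 43.885 mg/L·hr
oral capsule tail: 21.24/0.426 = 49.859; AUC_ev,0→∞ = 43.885 + 49.859 = 93.744 mg/L·hr
F = (AUC_ev/D_ev)/(AUC_iv/D_iv) = (93.744/10)/(190.2995/5) = 9.3744/38.0599 = 0.2463

F = 0.246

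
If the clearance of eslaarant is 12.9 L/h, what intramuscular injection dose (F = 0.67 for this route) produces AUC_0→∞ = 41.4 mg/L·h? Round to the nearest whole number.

Dose = CL × AUC_0→∞ / F
     = 12.9 × 41.4 / 0.67 = 797.104 mg

Dose = 797 mg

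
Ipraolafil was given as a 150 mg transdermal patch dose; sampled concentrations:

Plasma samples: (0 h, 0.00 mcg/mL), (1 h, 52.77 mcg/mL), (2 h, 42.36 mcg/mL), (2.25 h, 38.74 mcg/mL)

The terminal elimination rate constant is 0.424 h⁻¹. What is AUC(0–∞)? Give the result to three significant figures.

Trapezoidal AUC_0→2.25:
  [0→1]: (0.00+52.77)/2 × 1 = 26.385
  [1→2]: (52.77+42.36)/2 × 1 = 47.565
  [2→2.25]: (42.36+38.74)/2 × 0.25 = 10.1375
  Sum = 84.0875 mcg/mL·h
Extrapolated tail: C_last / k_e = 38.74 / 0.424 = 91.368
AUC_0→∞ = 84.0875 + 91.368 = 175.4555 mcg/mL·h

AUC = 175 mcg/mL·h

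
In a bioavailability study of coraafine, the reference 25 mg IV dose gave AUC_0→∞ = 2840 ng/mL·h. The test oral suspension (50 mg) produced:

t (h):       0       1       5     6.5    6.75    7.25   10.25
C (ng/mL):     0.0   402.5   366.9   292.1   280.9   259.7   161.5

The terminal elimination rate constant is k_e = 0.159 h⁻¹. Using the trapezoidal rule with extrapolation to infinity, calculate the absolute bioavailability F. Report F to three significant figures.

Trapezoidal AUC_0→10.25 (oral suspension):
  [0→1]: (0.0+402.5)/2 × 1 = 201.25
  [1→5]: (402.5+366.9)/2 × 4 = 1538.8
  [5→6.5]: (366.9+292.1)/2 × 1.5 = 494.25
  [6.5→6.75]: (292.1+280.9)/2 × 0.25 = 71.625
  [6.75→7.25]: (280.9+259.7)/2 × 0.5 = 135.15
  [7.25→10.25]: (259.7+161.5)/2 × 3 = 631.8
  Sum = 3072.875 ng/mL·h
Tail: C_last/k_e = 161.5/0.159 = 1015.723
AUC_0→∞ (oral suspension) = 3072.875 + 1015.723 = 4088.598 ng/mL·h
F = (AUC_ev/D_ev)/(AUC_iv/D_iv) = (4088.598/50)/(2840/25) = 81.77196/113.6 = 0.7198

F = 0.720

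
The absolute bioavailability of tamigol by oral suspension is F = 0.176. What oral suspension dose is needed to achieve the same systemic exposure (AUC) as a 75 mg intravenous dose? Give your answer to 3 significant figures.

D_oral = 426 mg

For equal systemic exposure: F × D_ev = D_iv
D_ev = D_iv / F = 75 / 0.176 = 426.136 mg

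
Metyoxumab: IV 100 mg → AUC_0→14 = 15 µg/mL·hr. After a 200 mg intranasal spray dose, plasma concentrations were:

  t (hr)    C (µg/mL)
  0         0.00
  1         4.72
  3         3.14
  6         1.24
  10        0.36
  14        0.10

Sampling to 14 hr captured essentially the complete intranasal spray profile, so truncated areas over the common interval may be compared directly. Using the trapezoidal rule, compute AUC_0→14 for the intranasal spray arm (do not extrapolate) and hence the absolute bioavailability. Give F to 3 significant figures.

F = 0.697

Trapezoidal AUC_0→14 (intranasal spray):
  [0→1]: (0.00+4.72)/2 × 1 = 2.36
  [1→3]: (4.72+3.14)/2 × 2 = 7.86
  [3→6]: (3.14+1.24)/2 × 3 = 6.57
  [6→10]: (1.24+0.36)/2 × 4 = 3.2
  [10→14]: (0.36+0.10)/2 × 4 = 0.92
  Sum = 20.91 µg/mL·hr
F = (AUC_ev/D_ev)/(AUC_iv/D_iv) = (20.91/200)/(15/100) = 0.10455/0.15 = 0.6970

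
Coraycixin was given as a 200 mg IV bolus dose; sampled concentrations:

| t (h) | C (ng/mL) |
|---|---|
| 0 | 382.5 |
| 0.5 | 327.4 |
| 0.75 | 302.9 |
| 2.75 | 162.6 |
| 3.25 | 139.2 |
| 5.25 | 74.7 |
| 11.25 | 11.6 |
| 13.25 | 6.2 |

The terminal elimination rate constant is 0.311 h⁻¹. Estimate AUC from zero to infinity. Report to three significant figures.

Trapezoidal AUC_0→13.25:
  [0→0.5]: (382.5+327.4)/2 × 0.5 = 177.475
  [0.5→0.75]: (327.4+302.9)/2 × 0.25 = 78.7875
  [0.75→2.75]: (302.9+162.6)/2 × 2 = 465.5
  [2.75→3.25]: (162.6+139.2)/2 × 0.5 = 75.45
  [3.25→5.25]: (139.2+74.7)/2 × 2 = 213.9
  [5.25→11.25]: (74.7+11.6)/2 × 6 = 258.9
  [11.25→13.25]: (11.6+6.2)/2 × 2 = 17.8
  Sum = 1287.8125 ng/mL·h
Extrapolated tail: C_last / k_e = 6.2 / 0.311 = 19.936
AUC_0→∞ = 1287.8125 + 19.936 = 1307.7485 ng/mL·h

AUC = 1310 ng/mL·h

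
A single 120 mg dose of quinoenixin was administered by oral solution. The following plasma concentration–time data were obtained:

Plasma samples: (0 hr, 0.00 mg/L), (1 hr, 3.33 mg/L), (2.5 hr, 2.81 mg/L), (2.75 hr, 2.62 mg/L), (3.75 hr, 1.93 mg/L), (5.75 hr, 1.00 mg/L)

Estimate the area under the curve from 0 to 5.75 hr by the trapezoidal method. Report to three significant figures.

AUC = 12.2 mg/L·hr

Trapezoidal AUC_0→5.75:
  [0→1]: (0.00+3.33)/2 × 1 = 1.665
  [1→2.5]: (3.33+2.81)/2 × 1.5 = 4.605
  [2.5→2.75]: (2.81+2.62)/2 × 0.25 = 0.67875
  [2.75→3.75]: (2.62+1.93)/2 × 1 = 2.275
  [3.75→5.75]: (1.93+1.00)/2 × 2 = 2.93
  Sum = 12.15375 mg/L·hr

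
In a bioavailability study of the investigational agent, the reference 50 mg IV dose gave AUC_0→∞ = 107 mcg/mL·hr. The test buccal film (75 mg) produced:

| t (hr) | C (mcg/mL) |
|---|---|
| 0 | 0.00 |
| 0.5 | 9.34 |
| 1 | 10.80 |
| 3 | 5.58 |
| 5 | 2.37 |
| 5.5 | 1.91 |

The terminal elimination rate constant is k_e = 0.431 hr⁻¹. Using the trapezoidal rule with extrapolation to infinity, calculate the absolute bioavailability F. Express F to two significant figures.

Trapezoidal AUC_0→5.5 (buccal film):
  [0→0.5]: (0.00+9.34)/2 × 0.5 = 2.335
  [0.5→1]: (9.34+10.80)/2 × 0.5 = 5.035
  [1→3]: (10.80+5.58)/2 × 2 = 16.38
  [3→5]: (5.58+2.37)/2 × 2 = 7.95
  [5→5.5]: (2.37+1.91)/2 × 0.5 = 1.07
  Sum = 32.77 mcg/mL·hr
Tail: C_last/k_e = 1.91/0.431 = 4.432
AUC_0→∞ (buccal film) = 32.77 + 4.432 = 37.202 mcg/mL·hr
F = (AUC_ev/D_ev)/(AUC_iv/D_iv) = (37.202/75)/(107/50) = 0.496027/2.14 = 0.2318

F = 0.23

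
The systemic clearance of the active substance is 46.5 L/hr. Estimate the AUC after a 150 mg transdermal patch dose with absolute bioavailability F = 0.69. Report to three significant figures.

AUC = 2.23 mg/L·hr

AUC_0→∞ = F × Dose / CL
        = 0.69 × 150 / 46.5 = 2.22581 mg/L·hr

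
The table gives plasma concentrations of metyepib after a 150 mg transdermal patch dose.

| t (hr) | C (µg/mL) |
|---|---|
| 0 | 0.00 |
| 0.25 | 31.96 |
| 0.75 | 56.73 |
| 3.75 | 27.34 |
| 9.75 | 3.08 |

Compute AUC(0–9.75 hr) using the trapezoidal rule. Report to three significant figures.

AUC = 244 µg/mL·hr

Trapezoidal AUC_0→9.75:
  [0→0.25]: (0.00+31.96)/2 × 0.25 = 3.995
  [0.25→0.75]: (31.96+56.73)/2 × 0.5 = 22.1725
  [0.75→3.75]: (56.73+27.34)/2 × 3 = 126.105
  [3.75→9.75]: (27.34+3.08)/2 × 6 = 91.26
  Sum = 243.5325 µg/mL·hr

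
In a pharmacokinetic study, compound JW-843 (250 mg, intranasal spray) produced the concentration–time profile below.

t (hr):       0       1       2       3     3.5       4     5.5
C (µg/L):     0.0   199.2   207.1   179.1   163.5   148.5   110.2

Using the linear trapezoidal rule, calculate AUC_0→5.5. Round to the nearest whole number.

Trapezoidal AUC_0→5.5:
  [0→1]: (0.0+199.2)/2 × 1 = 99.6
  [1→2]: (199.2+207.1)/2 × 1 = 203.15
  [2→3]: (207.1+179.1)/2 × 1 = 193.1
  [3→3.5]: (179.1+163.5)/2 × 0.5 = 85.65
  [3.5→4]: (163.5+148.5)/2 × 0.5 = 78.0
  [4→5.5]: (148.5+110.2)/2 × 1.5 = 194.025
  Sum = 853.525 µg/L·hr

AUC = 854 µg/L·hr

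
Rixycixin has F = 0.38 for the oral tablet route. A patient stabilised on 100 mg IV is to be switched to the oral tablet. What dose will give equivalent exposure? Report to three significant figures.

D_oral = 263 mg

For equal systemic exposure: F × D_ev = D_iv
D_ev = D_iv / F = 100 / 0.38 = 263.158 mg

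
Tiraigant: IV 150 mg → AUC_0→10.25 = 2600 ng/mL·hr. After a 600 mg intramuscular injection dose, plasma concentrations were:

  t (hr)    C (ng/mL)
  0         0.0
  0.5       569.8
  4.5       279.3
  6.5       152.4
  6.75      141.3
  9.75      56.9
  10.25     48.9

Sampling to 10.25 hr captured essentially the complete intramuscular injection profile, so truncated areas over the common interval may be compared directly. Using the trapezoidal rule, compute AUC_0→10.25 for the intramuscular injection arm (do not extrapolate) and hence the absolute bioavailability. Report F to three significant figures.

F = 0.253

Trapezoidal AUC_0→10.25 (intramuscular injection):
  [0→0.5]: (0.0+569.8)/2 × 0.5 = 142.45
  [0.5→4.5]: (569.8+279.3)/2 × 4 = 1698.2
  [4.5→6.5]: (279.3+152.4)/2 × 2 = 431.7
  [6.5→6.75]: (152.4+141.3)/2 × 0.25 = 36.7125
  [6.75→9.75]: (141.3+56.9)/2 × 3 = 297.3
  [9.75→10.25]: (56.9+48.9)/2 × 0.5 = 26.45
  Sum = 2632.8125 ng/mL·hr
F = (AUC_ev/D_ev)/(AUC_iv/D_iv) = (2632.8125/600)/(2600/150) = 4.38802/17.3333 = 0.2532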